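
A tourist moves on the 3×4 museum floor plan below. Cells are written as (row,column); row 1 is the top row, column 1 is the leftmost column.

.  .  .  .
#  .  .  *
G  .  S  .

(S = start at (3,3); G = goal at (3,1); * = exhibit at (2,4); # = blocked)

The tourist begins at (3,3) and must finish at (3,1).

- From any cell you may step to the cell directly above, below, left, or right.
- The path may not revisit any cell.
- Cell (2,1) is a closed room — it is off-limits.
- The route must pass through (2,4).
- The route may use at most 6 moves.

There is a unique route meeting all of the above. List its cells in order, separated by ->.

(3,3) -> (3,4) -> (2,4) -> (2,3) -> (2,2) -> (3,2) -> (3,1)

The 6-move cap with required stops at (2,4) leaves no slack for detours.
Route from (3,3): right to (3,4), up to (2,4), 2× left (reaching (2,2)), down to (3,2), left to (3,1) — 6 moves in all.
Check: all required cells visited; 6 ≤ 6 moves.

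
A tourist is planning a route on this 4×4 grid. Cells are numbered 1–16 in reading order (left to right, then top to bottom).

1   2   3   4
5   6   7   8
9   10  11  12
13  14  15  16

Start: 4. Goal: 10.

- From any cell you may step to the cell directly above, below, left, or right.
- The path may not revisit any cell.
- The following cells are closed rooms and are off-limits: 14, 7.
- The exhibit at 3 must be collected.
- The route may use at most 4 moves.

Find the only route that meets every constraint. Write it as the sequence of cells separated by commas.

Any route must reach 3 and still end at 10 within 4 moves, so the order of the required stops is forced.
Route from 4: left 2 to 2, down 2 to 10 — 4 moves in all.
Check: all required cells visited; 4 ≤ 4 moves.

4, 3, 2, 6, 10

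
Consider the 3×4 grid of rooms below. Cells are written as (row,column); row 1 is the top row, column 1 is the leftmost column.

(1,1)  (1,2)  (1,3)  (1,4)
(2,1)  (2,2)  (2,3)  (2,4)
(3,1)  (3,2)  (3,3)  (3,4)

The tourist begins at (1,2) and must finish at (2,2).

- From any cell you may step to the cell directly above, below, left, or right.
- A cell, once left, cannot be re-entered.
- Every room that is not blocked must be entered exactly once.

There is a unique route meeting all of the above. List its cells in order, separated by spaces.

Need to visit all 12 open cells exactly once, starting at (1,2) and ending at (2,2).
Cell (3,4) has only two open neighbours ((2,4) and (3,3)), so the path must pass straight through it: one of those is the cell it's entered from and the other is where it exits.
Route from (1,2): left to (1,1), 2× down (reaching (3,1)), 3× right (reaching (3,4)), 2× up (reaching (1,4)), left to (1,3), down to (2,3), left to (2,2) — 11 moves in all.
Check: all 12 open cells covered.

(1,2) (1,1) (2,1) (3,1) (3,2) (3,3) (3,4) (2,4) (1,4) (1,3) (2,3) (2,2)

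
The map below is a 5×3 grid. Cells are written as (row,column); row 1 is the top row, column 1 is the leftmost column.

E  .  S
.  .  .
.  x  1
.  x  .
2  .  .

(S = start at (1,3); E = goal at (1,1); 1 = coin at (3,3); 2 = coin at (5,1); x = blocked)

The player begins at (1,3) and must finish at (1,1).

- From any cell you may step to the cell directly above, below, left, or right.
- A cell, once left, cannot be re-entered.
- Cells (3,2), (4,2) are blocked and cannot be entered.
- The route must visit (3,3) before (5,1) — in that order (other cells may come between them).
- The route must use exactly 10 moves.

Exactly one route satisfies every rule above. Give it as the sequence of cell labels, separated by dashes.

The waypoints must appear in the order (3,3), (5,1), with no cell reused.
Route from (1,3): down 4 to (5,3), left 2 to (5,1), up 4 to (1,1) — 10 moves in all.
Check: order respected (1 at step 2, 2 at step 6); 10 moves as required.

(1,3) - (2,3) - (3,3) - (4,3) - (5,3) - (5,2) - (5,1) - (4,1) - (3,1) - (2,1) - (1,1)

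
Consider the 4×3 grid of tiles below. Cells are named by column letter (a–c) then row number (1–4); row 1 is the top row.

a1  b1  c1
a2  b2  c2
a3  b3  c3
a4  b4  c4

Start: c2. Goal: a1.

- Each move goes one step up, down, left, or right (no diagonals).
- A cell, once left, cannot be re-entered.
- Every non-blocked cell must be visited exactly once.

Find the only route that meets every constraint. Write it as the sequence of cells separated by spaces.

c2 c1 b1 b2 b3 c3 c4 b4 a4 a3 a2 a1

Need to visit all 12 open cells exactly once, starting at c2 and ending at a1.
Cell c4 has only two open neighbours (c3 and b4), so the path must pass straight through it: one of those is the cell it's entered from and the other is where it exits.
Route from c2: up 1 to c1, left 1 to b1, down 2 to b3, right 1 to c3, down 1 to c4, left 2 to a4, up 3 to a1 — 11 moves in all.
Check: all 12 open cells covered.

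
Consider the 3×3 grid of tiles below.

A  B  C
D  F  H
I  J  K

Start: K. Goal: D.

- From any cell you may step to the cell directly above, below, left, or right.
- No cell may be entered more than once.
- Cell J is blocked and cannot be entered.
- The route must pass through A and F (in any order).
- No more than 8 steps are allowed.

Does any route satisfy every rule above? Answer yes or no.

One route that works: K → H → F → B → A → D.

yes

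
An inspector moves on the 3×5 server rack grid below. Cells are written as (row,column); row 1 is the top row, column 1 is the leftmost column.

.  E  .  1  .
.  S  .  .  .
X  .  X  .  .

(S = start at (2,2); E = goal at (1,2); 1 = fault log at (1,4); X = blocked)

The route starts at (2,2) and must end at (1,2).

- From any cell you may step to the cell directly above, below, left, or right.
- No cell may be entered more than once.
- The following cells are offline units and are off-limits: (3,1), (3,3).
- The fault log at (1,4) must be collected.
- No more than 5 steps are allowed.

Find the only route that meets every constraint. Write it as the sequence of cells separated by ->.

(2,2) -> (2,3) -> (2,4) -> (1,4) -> (1,3) -> (1,2)

Any route must reach (1,4) and still end at (1,2) within 5 moves, so the order of the required stops is forced.
Route from (2,2): 2× right (reaching (2,4)), up to (1,4), 2× left (reaching (1,2)) — 5 moves in all.
Check: all required cells visited; 5 ≤ 5 moves.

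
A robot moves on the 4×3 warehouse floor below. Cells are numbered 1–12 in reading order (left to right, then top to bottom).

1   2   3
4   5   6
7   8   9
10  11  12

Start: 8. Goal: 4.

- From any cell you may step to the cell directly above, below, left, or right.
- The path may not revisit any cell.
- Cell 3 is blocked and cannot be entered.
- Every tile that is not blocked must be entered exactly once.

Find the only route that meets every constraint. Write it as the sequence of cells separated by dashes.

Need to visit all 11 open cells exactly once, starting at 8 and ending at 4.
Route from 8: left to 7, down to 10, 2× right (reaching 12), 2× up (reaching 6), left to 5, up to 2, left to 1, down to 4 — 10 moves in all.
Check: all 11 open cells covered.

8 - 7 - 10 - 11 - 12 - 9 - 6 - 5 - 2 - 1 - 4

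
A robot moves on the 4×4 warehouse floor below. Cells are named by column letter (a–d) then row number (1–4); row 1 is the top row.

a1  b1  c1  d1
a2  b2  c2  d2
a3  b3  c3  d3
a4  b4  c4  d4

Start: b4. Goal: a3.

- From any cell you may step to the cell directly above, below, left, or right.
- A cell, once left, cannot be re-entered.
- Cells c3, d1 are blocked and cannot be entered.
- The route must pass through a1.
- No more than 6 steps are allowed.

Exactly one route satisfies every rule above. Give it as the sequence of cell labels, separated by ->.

The budget equals the shortest possible length, so every move has to be on a shortest route through the required cells.
Route from b4: 3× up (reaching b1), left to a1, 2× down (reaching a3) — 6 moves in all.
Check: all required cells visited; 6 ≤ 6 moves.

b4 -> b3 -> b2 -> b1 -> a1 -> a2 -> a3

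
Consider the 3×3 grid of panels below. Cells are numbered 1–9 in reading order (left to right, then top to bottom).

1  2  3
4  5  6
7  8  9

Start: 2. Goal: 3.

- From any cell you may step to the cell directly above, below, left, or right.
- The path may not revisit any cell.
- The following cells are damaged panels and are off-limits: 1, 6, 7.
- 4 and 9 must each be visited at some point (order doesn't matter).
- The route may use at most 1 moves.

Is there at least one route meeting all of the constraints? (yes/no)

no

9 must be visited but has only one open neighbour (8), and it is neither the start nor the goal — the route would have to enter and leave through 8, re-entering it.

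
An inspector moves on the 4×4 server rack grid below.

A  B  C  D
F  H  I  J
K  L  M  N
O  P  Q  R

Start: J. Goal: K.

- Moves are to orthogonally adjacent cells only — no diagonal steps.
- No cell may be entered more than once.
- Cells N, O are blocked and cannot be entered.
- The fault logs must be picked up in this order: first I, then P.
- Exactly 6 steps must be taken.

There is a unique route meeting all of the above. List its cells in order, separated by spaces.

The waypoints must appear in the order I, P, with no cell reused.
Route from J: left to I, 2× down (reaching Q), left to P, up to L, left to K — 6 moves in all.
Check: order respected (I at step 1, P at step 4); 6 moves as required.

J I M Q P L K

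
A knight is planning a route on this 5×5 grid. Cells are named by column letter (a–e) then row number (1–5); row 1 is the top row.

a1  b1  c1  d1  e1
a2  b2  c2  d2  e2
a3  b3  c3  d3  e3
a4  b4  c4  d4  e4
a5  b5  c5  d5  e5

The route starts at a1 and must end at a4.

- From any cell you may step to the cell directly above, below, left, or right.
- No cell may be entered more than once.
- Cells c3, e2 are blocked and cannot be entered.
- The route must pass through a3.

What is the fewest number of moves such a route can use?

Any route passes through a3 somewhere between a1 and a4. Summing Manhattan distances along the two legs (a1 → a3 → a4) gives a lower bound of 2 + 1 = 3 moves.
A route of 3 moves achieves this: a1 → a2 → a3 → a4.
Since 3 matches the lower bound, it is optimal.

3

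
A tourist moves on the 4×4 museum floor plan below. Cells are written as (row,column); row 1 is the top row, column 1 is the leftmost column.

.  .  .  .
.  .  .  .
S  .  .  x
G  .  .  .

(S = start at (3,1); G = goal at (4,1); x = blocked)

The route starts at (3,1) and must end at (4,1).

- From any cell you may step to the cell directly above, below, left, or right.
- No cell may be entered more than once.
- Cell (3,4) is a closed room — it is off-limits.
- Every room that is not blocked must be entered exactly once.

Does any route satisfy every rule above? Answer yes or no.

Cell (4,4) has only one open neighbour but is neither the start nor the goal, so a Hamiltonian route would have to both enter and leave it through the same neighbour — impossible without revisiting.

no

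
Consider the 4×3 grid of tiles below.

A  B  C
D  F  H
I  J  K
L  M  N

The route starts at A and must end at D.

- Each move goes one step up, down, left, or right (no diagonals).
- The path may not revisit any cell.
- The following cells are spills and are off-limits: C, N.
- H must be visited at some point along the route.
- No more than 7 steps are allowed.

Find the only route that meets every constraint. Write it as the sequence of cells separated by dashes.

Any route must reach H and still end at D within 7 moves, so the order of the required stops is forced.
Route from A: right 1 to B, down 1 to F, right 1 to H, down 1 to K, left 2 to I, up 1 to D — 7 moves in all.
Check: all required cells visited; 7 ≤ 7 moves.

A - B - F - H - K - J - I - D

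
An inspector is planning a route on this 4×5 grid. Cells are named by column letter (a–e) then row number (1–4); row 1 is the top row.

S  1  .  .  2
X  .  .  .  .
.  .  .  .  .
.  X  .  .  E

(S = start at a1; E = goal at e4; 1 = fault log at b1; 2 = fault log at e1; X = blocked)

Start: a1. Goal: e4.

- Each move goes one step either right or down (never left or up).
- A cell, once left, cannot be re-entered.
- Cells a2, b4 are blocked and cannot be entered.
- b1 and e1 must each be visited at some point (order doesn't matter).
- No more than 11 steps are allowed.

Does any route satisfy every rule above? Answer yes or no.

yes

One route that works: a1 → b1 → c1 → d1 → e1 → e2 → e3 → e4.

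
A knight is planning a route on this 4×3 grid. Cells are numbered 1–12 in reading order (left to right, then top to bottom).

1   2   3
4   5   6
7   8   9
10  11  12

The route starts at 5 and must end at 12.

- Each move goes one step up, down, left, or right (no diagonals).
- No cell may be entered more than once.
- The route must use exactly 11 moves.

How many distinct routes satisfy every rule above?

Need simple routes of exactly 11 moves from 5 to 12 (Manhattan distance 3, so 4 moves are spent on a detour and 4 undoing it).
Enumerating: 5 8 11 10 7 4 1 2 3 6 9 12 | 5 8 9 6 3 2 1 4 7 10 11 12 | 5 4 1 2 3 6 9 8 7 10 11 12 | 5 6 3 2 1 4 7 10 11 8 9 12.
That gives 4 routes.

4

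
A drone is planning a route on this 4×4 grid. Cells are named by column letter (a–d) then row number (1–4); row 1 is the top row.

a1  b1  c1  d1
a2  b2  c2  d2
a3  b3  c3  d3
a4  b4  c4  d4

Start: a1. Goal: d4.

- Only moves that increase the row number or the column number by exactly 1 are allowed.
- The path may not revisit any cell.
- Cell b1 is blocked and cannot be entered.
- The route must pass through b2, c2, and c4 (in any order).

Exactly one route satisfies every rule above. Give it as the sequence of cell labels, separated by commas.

a1, a2, b2, c2, c3, c4, d4

Moves only go right or down, so the column and row indices never decrease.
Route from a1: down 1 to a2, right 2 to c2, down 2 to c4, right 1 to d4 — 6 moves in all.
Check: all required cells visited.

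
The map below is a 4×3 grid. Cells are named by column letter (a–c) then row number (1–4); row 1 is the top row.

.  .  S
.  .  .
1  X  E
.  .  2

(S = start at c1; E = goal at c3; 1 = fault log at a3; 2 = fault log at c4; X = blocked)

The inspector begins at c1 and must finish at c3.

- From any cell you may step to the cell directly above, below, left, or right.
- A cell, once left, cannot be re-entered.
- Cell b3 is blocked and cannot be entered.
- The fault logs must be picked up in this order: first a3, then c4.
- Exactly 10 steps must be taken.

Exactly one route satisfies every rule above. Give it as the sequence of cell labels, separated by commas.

c1, c2, b2, b1, a1, a2, a3, a4, b4, c4, c3

The waypoints must appear in the order a3, c4, with no cell reused.
Route from c1: down 1 to c2, left 1 to b2, up 1 to b1, left 1 to a1, down 3 to a4, right 2 to c4, up 1 to c3 — 10 moves in all.
Check: order respected (1 at step 6, 2 at step 9); 10 moves as required.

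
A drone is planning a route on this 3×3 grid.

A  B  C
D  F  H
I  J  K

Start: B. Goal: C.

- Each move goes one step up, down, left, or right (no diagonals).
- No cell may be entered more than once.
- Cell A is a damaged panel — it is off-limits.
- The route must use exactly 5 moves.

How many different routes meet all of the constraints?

1

Need simple routes of exactly 5 moves from B to C (Manhattan distance 1, so 2 moves are spent on a detour and 2 undoing it).
Enumerating: B F J K H C.
That gives 1 route.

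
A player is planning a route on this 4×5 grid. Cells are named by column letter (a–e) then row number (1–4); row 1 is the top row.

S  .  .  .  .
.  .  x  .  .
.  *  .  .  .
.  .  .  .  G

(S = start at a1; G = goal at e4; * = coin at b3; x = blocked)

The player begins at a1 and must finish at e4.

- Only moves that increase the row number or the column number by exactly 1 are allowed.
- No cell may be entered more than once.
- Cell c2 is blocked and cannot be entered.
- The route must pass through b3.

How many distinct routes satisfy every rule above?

A right/down-only route from a1 to e4 makes exactly 3 down-moves and 4 right-moves in some order.
With no other constraints that would be C(7,3) = 35 routes.
Split at b3 and multiply the segment counts (each segment already excludes blocked cells): a1→b3: 3; b3→e4: 4; product = 12.
That gives 12 routes.

12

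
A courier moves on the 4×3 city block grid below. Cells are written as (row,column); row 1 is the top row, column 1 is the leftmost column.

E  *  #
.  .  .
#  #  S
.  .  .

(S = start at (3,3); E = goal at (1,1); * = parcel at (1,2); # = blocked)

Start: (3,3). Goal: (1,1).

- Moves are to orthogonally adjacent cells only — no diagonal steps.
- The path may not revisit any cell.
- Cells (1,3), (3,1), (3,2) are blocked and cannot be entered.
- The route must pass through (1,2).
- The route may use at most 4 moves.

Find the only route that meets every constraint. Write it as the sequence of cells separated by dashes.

The budget equals the shortest possible length, so every move has to be on a shortest route through the required cells.
Route from (3,3): up 1 to (2,3), left 1 to (2,2), up 1 to (1,2), left 1 to (1,1) — 4 moves in all.
Check: all required cells visited; 4 ≤ 4 moves.

(3,3) - (2,3) - (2,2) - (1,2) - (1,1)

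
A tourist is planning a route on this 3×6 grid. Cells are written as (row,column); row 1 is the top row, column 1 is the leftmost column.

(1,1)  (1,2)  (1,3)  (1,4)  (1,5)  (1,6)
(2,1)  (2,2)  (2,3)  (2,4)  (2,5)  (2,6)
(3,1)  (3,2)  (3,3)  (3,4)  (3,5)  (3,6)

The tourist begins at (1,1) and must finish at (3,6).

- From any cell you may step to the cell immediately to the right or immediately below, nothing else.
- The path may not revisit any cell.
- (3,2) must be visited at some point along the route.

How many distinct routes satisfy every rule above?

3

A right/down-only route from (1,1) to (3,6) makes exactly 2 down-moves and 5 right-moves in some order.
With no other constraints that would be C(7,2) = 21 routes.
Split at (3,2) and multiply the segment counts: (1,1)→(3,2): 3; (3,2)→(3,6): 1; product = 3.
That gives 3 routes.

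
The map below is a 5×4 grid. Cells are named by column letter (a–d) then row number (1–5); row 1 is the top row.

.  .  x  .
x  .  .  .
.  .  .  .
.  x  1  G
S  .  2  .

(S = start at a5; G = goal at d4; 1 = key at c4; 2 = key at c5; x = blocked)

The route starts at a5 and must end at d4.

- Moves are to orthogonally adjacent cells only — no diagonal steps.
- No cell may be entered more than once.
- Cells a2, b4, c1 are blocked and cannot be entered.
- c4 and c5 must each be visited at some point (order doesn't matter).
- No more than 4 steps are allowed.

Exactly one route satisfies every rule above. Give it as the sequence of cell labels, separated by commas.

The 4-move cap with required stops at c4, c5 leaves no slack for detours.
Route from a5: right 2 to c5, up 1 to c4, right 1 to d4 — 4 moves in all.
Check: all required cells visited; 4 ≤ 4 moves.

a5, b5, c5, c4, d4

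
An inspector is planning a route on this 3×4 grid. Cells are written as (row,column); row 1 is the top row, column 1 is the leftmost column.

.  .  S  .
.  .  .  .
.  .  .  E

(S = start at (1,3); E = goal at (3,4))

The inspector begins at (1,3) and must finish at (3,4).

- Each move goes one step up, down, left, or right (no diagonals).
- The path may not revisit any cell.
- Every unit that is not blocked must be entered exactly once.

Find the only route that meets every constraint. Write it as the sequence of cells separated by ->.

(1,3) -> (1,4) -> (2,4) -> (2,3) -> (2,2) -> (1,2) -> (1,1) -> (2,1) -> (3,1) -> (3,2) -> (3,3) -> (3,4)

Need to visit all 12 open cells exactly once, starting at (1,3) and ending at (3,4).
Route from (1,3): right 1 to (1,4), down 1 to (2,4), left 2 to (2,2), up 1 to (1,2), left 1 to (1,1), down 2 to (3,1), right 3 to (3,4) — 11 moves in all.
Check: all 12 open cells covered.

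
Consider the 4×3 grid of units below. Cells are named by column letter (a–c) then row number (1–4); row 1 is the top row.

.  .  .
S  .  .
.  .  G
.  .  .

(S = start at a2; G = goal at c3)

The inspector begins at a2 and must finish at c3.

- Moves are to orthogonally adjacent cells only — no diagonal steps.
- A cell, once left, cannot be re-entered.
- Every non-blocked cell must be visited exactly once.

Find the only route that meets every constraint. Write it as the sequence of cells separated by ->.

Need to visit all 12 open cells exactly once, starting at a2 and ending at c3.
Cell c4 has only two open neighbours (c3 and b4), so the path must pass straight through it: one of those is the cell it's entered from and the other is where it exits.
Route from a2: up 1 to a1, right 2 to c1, down 1 to c2, left 1 to b2, down 1 to b3, left 1 to a3, down 1 to a4, right 2 to c4, up 1 to c3 — 11 moves in all.
Check: all 12 open cells covered.

a2 -> a1 -> b1 -> c1 -> c2 -> b2 -> b3 -> a3 -> a4 -> b4 -> c4 -> c3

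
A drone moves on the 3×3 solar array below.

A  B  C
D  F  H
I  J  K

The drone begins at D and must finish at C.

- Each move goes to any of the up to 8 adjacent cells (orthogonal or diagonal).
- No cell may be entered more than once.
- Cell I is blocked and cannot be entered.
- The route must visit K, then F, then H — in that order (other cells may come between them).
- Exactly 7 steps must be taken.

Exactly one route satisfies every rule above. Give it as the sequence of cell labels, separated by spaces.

The waypoints must appear in the order K, F, H, with no cell reused.
Route from D: down-right 1 to J, right 1 to K, up-left 2 to A, right 1 to B, down-right 1 to H, up 1 to C — 7 moves in all.
Check: order respected (K at step 2, F at step 3, H at step 6); 7 moves as required.

D J K F A B H C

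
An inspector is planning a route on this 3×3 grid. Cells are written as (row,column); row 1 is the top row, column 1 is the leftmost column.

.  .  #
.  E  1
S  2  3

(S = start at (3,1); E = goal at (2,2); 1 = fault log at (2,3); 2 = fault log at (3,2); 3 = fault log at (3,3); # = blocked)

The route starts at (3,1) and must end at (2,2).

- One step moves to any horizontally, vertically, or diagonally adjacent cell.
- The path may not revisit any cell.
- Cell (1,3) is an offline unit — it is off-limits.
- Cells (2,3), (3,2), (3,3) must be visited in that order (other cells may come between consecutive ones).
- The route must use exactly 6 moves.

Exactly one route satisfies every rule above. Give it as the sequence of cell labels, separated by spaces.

(3,1) (2,1) (1,2) (2,3) (3,2) (3,3) (2,2)

The waypoints must appear in the order (2,3), (3,2), (3,3), with no cell reused.
Route from (3,1): up 1 to (2,1), up-right 1 to (1,2), down-right 1 to (2,3), down-left 1 to (3,2), right 1 to (3,3), up-left 1 to (2,2) — 6 moves in all.
Check: order respected (1 at step 3, 2 at step 4, 3 at step 5); 6 moves as required.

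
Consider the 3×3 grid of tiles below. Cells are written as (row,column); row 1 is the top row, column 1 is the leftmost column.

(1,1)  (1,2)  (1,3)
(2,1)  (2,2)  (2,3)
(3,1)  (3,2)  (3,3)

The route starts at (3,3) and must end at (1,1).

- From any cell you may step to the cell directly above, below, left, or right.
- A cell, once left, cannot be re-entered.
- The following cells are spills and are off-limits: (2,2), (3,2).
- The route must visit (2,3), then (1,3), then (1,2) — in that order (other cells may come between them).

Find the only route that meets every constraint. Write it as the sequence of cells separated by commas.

(3,3), (2,3), (1,3), (1,2), (1,1)

The waypoints must appear in the order (2,3), (1,3), (1,2), with no cell reused.
Route from (3,3): 2× up (reaching (1,3)), 2× left (reaching (1,1)) — 4 moves in all.
Check: order respected ((2,3) at step 1, (1,3) at step 2, (1,2) at step 3).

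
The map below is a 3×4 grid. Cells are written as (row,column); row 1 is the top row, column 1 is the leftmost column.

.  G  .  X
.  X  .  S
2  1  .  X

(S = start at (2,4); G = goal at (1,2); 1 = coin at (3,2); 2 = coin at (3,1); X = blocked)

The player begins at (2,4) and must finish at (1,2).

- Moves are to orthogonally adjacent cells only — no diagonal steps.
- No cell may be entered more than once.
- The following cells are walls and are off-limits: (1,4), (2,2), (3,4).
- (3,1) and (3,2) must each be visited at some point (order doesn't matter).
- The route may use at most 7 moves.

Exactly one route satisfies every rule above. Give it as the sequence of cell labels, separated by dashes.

(2,4) - (2,3) - (3,3) - (3,2) - (3,1) - (2,1) - (1,1) - (1,2)

Any route must reach (3,1) and (3,2) and still end at (1,2) within 7 moves, so the order of the required stops is forced.
Route from (2,4): left to (2,3), down to (3,3), 2× left (reaching (3,1)), 2× up (reaching (1,1)), right to (1,2) — 7 moves in all.
Check: all required cells visited; 7 ≤ 7 moves.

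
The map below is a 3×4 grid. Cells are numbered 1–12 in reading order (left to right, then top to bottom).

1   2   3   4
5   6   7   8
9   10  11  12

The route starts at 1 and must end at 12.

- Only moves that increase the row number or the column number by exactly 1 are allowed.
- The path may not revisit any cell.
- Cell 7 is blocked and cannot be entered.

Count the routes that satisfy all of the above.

A right/down-only route from 1 to 12 makes exactly 2 down-moves and 3 right-moves in some order.
With no other constraints that would be C(5,2) = 10 routes.
Subtract routes through each blocked cell (inclusion–exclusion for overlaps): − through 7: 6 → 4.
That gives 4 routes.

4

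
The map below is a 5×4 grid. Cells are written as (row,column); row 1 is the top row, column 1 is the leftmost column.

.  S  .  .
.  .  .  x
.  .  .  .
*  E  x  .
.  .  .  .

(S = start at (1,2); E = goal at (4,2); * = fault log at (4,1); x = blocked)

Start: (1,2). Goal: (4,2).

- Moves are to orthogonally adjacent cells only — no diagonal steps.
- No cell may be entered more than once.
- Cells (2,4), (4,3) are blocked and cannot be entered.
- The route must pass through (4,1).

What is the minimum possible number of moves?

Any route passes through (4,1) somewhere between (1,2) and (4,2). Summing Manhattan distances along the two legs ((1,2) → (4,1) → (4,2)) gives a lower bound of 4 + 1 = 5 moves.
A route of 5 moves achieves this: (1,2) → (2,2) → (3,2) → (3,1) → (4,1) → (4,2).
Since 5 matches the lower bound, it is optimal.

5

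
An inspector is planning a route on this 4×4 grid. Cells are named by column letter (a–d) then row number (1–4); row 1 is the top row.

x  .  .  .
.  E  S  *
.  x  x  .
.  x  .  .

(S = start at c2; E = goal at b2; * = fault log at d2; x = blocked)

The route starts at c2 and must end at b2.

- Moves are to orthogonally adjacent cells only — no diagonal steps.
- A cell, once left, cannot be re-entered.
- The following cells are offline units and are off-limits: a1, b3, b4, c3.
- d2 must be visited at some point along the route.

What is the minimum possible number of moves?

5

Any route passes through d2 somewhere between c2 and b2. Summing Manhattan distances along the two legs (c2 → d2 → b2) gives a lower bound of 1 + 2 = 3 moves.
The shortest route satisfying every rule uses 5 moves: c2 → d2 → d1 → c1 → b1 → b2.
The bound of 3 isn't tight here; checking systematically, no route of length 3 through 4 satisfies every constraint, so 5 is the minimum.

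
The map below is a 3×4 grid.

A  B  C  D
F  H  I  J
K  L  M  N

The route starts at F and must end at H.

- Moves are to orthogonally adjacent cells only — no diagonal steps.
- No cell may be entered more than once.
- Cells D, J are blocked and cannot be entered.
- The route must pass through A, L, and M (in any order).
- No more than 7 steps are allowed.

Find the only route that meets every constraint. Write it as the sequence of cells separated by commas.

The 7-move cap with required stops at A, L, M leaves no slack for detours.
Route from F: up 1 to A, right 2 to C, down 2 to M, left 1 to L, up 1 to H — 7 moves in all.
Check: all required cells visited; 7 ≤ 7 moves.

F, A, B, C, I, M, L, H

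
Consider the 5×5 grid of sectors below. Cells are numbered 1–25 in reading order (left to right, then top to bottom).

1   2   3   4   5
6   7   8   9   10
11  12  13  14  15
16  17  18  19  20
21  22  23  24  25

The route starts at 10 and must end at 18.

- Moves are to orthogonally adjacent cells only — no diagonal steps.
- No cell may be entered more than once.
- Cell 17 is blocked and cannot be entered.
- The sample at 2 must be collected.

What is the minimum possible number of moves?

8

Any route passes through 2 somewhere between 10 and 18. Summing Manhattan distances along the two legs (10 → 2 → 18) gives a lower bound of 4 + 4 = 8 moves.
A route of 8 moves achieves this: 10 → 5 → 4 → 3 → 2 → 7 → 12 → 13 → 18.
Since 8 matches the lower bound, it is optimal.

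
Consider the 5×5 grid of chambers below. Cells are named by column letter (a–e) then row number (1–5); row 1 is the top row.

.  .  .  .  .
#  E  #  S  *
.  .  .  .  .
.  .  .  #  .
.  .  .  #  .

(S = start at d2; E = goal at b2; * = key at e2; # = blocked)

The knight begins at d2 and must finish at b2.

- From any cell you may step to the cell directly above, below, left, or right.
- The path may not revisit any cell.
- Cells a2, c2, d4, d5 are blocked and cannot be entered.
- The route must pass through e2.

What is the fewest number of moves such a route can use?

Any route passes through e2 somewhere between d2 and b2. Summing Manhattan distances along the two legs (d2 → e2 → b2) gives a lower bound of 1 + 3 = 4 moves.
That bound ignores the blocked cells. Measuring each leg by the fewest moves that actually steer around them (d2→e2: 1; e2→b2: 5) raises the lower bound to 6.
A route of 6 moves exists: d2 → e2 → e1 → d1 → c1 → b1 → b2.
Since 6 matches that lower bound, it is optimal.

6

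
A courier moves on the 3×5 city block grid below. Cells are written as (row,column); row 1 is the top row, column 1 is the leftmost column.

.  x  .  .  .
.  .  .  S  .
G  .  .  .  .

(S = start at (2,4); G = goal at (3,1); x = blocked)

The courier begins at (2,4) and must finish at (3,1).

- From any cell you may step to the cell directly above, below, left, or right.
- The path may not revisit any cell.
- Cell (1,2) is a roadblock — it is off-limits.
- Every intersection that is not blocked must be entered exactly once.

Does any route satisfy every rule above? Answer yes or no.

Cell (1,1) has only one open neighbour but is neither the start nor the goal, so a Hamiltonian route would have to both enter and leave it through the same neighbour — impossible without revisiting.

no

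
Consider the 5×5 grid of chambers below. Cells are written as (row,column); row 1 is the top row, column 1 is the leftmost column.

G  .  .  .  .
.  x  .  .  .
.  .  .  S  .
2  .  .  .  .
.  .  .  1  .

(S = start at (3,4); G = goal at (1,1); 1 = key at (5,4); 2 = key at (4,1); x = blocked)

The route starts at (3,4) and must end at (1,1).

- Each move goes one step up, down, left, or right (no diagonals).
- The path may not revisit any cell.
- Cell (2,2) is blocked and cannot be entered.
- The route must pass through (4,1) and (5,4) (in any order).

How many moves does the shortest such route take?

9

Any route passes through (4,1) and (5,4) in some order between (3,4) and (1,1). Summing Manhattan distances along each leg and taking the cheapest ordering ((3,4) → (5,4) → (4,1) → (1,1)) gives a lower bound of 2 + 4 + 3 = 9 moves.
A route of 9 moves achieves this: (3,4) → (4,4) → (5,4) → (5,3) → (4,3) → (4,2) → (4,1) → (3,1) → (2,1) → (1,1).
Since 9 matches the lower bound, it is optimal.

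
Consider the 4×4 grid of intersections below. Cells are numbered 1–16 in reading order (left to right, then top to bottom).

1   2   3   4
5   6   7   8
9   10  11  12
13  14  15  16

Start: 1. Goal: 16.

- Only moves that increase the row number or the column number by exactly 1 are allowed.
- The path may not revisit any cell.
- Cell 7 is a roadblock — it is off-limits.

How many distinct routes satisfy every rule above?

11

A right/down-only route from 1 to 16 makes exactly 3 down-moves and 3 right-moves in some order.
With no other constraints that would be C(6,3) = 20 routes.
Subtract routes through each blocked cell (inclusion–exclusion for overlaps): − through 7: 9 → 11.
That gives 11 routes.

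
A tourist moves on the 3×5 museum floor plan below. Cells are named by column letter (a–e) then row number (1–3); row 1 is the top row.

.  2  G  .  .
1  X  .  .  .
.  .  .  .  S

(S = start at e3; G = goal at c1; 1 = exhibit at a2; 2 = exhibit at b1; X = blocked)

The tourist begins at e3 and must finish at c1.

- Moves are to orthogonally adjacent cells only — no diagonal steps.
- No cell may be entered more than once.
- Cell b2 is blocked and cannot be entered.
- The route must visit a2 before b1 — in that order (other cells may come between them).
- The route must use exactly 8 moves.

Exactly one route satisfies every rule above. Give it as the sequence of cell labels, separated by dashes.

e3 - d3 - c3 - b3 - a3 - a2 - a1 - b1 - c1

The waypoints must appear in the order a2, b1, with no cell reused.
Route from e3: left 4 to a3, up 2 to a1, right 2 to c1 — 8 moves in all.
Check: order respected (1 at step 5, 2 at step 7); 8 moves as required.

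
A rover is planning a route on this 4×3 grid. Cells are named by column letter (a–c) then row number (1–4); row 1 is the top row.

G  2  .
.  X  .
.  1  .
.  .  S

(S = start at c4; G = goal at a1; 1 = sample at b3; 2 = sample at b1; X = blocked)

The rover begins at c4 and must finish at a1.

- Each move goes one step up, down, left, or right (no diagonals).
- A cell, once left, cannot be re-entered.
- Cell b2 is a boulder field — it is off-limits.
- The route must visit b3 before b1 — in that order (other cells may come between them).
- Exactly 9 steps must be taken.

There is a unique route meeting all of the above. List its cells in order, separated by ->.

c4 -> b4 -> a4 -> a3 -> b3 -> c3 -> c2 -> c1 -> b1 -> a1

The waypoints must appear in the order b3, b1, with no cell reused.
Route from c4: 2× left (reaching a4), up to a3, 2× right (reaching c3), 2× up (reaching c1), 2× left (reaching a1) — 9 moves in all.
Check: order respected (1 at step 4, 2 at step 8); 9 moves as required.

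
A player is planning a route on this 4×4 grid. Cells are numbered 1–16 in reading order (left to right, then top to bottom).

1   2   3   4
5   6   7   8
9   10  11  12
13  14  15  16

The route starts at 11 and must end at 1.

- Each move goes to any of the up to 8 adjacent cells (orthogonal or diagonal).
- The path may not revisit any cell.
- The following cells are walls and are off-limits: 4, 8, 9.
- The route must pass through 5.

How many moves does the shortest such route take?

3

Any route passes through 5 somewhere between 11 and 1. Summing Chebyshev distances along the two legs (11 → 5 → 1) gives a lower bound of 2 + 1 = 3 moves.
A route of 3 moves achieves this: 11 → 6 → 5 → 1.
Since 3 matches the lower bound, it is optimal.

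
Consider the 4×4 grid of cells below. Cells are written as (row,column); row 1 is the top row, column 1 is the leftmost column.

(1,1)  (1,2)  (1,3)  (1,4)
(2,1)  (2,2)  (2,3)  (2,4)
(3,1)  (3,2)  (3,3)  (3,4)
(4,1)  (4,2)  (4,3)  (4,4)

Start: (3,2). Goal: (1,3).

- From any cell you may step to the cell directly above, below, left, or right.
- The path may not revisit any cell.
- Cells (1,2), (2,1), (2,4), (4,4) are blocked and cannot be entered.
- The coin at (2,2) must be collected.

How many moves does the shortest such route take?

3

Any route passes through (2,2) somewhere between (3,2) and (1,3). Summing Manhattan distances along the two legs ((3,2) → (2,2) → (1,3)) gives a lower bound of 1 + 2 = 3 moves.
A route of 3 moves achieves this: (3,2) → (2,2) → (2,3) → (1,3).
Since 3 matches the lower bound, it is optimal.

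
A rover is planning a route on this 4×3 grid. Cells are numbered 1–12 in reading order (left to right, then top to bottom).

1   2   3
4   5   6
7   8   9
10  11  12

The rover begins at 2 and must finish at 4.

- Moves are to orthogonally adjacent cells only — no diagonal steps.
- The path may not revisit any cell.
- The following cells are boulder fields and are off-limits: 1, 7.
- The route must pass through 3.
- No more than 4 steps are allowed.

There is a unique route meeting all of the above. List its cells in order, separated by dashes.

The 4-move cap with required stops at 3 leaves no slack for detours.
Route from 2: right 1 to 3, down 1 to 6, left 2 to 4 — 4 moves in all.
Check: all required cells visited; 4 ≤ 4 moves.

2 - 3 - 6 - 5 - 4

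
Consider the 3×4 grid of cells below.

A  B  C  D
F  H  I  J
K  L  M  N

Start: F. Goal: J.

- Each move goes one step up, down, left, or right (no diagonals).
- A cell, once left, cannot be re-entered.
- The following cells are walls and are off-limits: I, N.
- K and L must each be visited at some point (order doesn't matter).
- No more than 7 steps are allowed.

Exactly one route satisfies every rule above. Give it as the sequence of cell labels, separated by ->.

The 7-move cap with required stops at K, L leaves no slack for detours.
Route from F: down to K, right to L, 2× up (reaching B), 2× right (reaching D), down to J — 7 moves in all.
Check: all required cells visited; 7 ≤ 7 moves.

F -> K -> L -> H -> B -> C -> D -> J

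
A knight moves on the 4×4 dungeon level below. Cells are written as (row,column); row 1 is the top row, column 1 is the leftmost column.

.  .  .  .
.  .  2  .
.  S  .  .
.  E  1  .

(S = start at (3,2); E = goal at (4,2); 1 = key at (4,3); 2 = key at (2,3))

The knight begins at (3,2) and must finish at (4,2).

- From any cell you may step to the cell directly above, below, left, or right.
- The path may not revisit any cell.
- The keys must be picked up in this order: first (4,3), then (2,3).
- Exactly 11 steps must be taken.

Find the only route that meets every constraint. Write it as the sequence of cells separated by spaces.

The waypoints must appear in the order (4,3), (2,3), with no cell reused.
Route from (3,2): right 1 to (3,3), down 1 to (4,3), right 1 to (4,4), up 2 to (2,4), left 3 to (2,1), down 2 to (4,1), right 1 to (4,2) — 11 moves in all.
Check: order respected (1 at step 2, 2 at step 6); 11 moves as required.

(3,2) (3,3) (4,3) (4,4) (3,4) (2,4) (2,3) (2,2) (2,1) (3,1) (4,1) (4,2)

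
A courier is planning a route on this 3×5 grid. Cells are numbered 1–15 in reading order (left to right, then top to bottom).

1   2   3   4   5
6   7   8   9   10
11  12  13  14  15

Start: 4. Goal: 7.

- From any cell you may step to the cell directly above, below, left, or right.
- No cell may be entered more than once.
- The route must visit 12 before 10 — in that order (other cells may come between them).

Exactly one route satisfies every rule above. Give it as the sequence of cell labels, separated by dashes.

The waypoints must appear in the order 12, 10, with no cell reused.
Route from 4: left 3 to 1, down 2 to 11, right 4 to 15, up 1 to 10, left 3 to 7 — 13 moves in all.
Check: order respected (12 at step 6, 10 at step 10).

4 - 3 - 2 - 1 - 6 - 11 - 12 - 13 - 14 - 15 - 10 - 9 - 8 - 7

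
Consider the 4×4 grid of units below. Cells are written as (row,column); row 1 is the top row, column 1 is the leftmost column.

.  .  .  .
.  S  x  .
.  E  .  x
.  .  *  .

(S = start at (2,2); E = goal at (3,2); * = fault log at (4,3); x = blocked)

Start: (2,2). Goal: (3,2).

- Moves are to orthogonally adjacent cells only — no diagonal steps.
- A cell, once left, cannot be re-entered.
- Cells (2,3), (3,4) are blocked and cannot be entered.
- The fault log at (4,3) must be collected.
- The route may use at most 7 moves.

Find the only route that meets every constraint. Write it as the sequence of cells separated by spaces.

(2,2) (2,1) (3,1) (4,1) (4,2) (4,3) (3,3) (3,2)

Any route must reach (4,3) and still end at (3,2) within 7 moves, so the order of the required stops is forced.
Route from (2,2): left to (2,1), 2× down (reaching (4,1)), 2× right (reaching (4,3)), up to (3,3), left to (3,2) — 7 moves in all.
Check: all required cells visited; 7 ≤ 7 moves.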